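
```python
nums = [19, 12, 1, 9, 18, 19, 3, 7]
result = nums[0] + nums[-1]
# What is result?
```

nums has length 8. nums[0] = 19.
nums has length 8. Negative index -1 maps to positive index 8 + (-1) = 7. nums[7] = 7.
Sum: 19 + 7 = 26.

26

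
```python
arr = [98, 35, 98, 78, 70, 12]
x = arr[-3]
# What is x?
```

arr has length 6. Negative index -3 maps to positive index 6 + (-3) = 3. arr[3] = 78.

78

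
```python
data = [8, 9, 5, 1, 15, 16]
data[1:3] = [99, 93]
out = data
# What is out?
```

data starts as [8, 9, 5, 1, 15, 16] (length 6). The slice data[1:3] covers indices [1, 2] with values [9, 5]. Replacing that slice with [99, 93] (same length) produces [8, 99, 93, 1, 15, 16].

[8, 99, 93, 1, 15, 16]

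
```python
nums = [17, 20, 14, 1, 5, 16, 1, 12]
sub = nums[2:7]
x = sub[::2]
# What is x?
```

nums has length 8. The slice nums[2:7] selects indices [2, 3, 4, 5, 6] (2->14, 3->1, 4->5, 5->16, 6->1), giving [14, 1, 5, 16, 1]. So sub = [14, 1, 5, 16, 1]. sub has length 5. The slice sub[::2] selects indices [0, 2, 4] (0->14, 2->5, 4->1), giving [14, 5, 1].

[14, 5, 1]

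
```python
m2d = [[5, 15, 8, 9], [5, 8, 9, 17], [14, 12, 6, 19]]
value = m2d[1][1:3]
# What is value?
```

m2d[1] = [5, 8, 9, 17]. m2d[1] has length 4. The slice m2d[1][1:3] selects indices [1, 2] (1->8, 2->9), giving [8, 9].

[8, 9]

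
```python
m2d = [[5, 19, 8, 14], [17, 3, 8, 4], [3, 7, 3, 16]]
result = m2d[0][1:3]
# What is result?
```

m2d[0] = [5, 19, 8, 14]. m2d[0] has length 4. The slice m2d[0][1:3] selects indices [1, 2] (1->19, 2->8), giving [19, 8].

[19, 8]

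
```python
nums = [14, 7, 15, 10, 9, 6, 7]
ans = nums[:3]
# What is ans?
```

nums has length 7. The slice nums[:3] selects indices [0, 1, 2] (0->14, 1->7, 2->15), giving [14, 7, 15].

[14, 7, 15]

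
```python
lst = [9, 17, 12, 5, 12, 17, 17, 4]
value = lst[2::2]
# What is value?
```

lst has length 8. The slice lst[2::2] selects indices [2, 4, 6] (2->12, 4->12, 6->17), giving [12, 12, 17].

[12, 12, 17]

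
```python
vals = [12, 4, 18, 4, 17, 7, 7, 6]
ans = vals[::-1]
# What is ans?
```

vals has length 8. The slice vals[::-1] selects indices [7, 6, 5, 4, 3, 2, 1, 0] (7->6, 6->7, 5->7, 4->17, 3->4, 2->18, 1->4, 0->12), giving [6, 7, 7, 17, 4, 18, 4, 12].

[6, 7, 7, 17, 4, 18, 4, 12]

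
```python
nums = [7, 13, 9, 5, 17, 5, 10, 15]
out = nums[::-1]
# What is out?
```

nums has length 8. The slice nums[::-1] selects indices [7, 6, 5, 4, 3, 2, 1, 0] (7->15, 6->10, 5->5, 4->17, 3->5, 2->9, 1->13, 0->7), giving [15, 10, 5, 17, 5, 9, 13, 7].

[15, 10, 5, 17, 5, 9, 13, 7]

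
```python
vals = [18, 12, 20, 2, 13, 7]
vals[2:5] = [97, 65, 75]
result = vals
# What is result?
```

vals starts as [18, 12, 20, 2, 13, 7] (length 6). The slice vals[2:5] covers indices [2, 3, 4] with values [20, 2, 13]. Replacing that slice with [97, 65, 75] (same length) produces [18, 12, 97, 65, 75, 7].

[18, 12, 97, 65, 75, 7]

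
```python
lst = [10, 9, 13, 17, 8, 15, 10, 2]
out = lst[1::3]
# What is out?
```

lst has length 8. The slice lst[1::3] selects indices [1, 4, 7] (1->9, 4->8, 7->2), giving [9, 8, 2].

[9, 8, 2]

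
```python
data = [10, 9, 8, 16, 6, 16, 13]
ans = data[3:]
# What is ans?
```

data has length 7. The slice data[3:] selects indices [3, 4, 5, 6] (3->16, 4->6, 5->16, 6->13), giving [16, 6, 16, 13].

[16, 6, 16, 13]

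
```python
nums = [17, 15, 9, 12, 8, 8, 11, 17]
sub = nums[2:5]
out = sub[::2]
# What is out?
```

nums has length 8. The slice nums[2:5] selects indices [2, 3, 4] (2->9, 3->12, 4->8), giving [9, 12, 8]. So sub = [9, 12, 8]. sub has length 3. The slice sub[::2] selects indices [0, 2] (0->9, 2->8), giving [9, 8].

[9, 8]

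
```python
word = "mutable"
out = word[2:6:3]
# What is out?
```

word has length 7. The slice word[2:6:3] selects indices [2, 5] (2->'t', 5->'l'), giving 'tl'.

'tl'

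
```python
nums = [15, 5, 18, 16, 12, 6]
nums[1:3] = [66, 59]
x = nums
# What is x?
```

nums starts as [15, 5, 18, 16, 12, 6] (length 6). The slice nums[1:3] covers indices [1, 2] with values [5, 18]. Replacing that slice with [66, 59] (same length) produces [15, 66, 59, 16, 12, 6].

[15, 66, 59, 16, 12, 6]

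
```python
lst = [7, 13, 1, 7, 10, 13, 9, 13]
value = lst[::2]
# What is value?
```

lst has length 8. The slice lst[::2] selects indices [0, 2, 4, 6] (0->7, 2->1, 4->10, 6->9), giving [7, 1, 10, 9].

[7, 1, 10, 9]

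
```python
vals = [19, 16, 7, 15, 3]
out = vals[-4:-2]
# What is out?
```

vals has length 5. The slice vals[-4:-2] selects indices [1, 2] (1->16, 2->7), giving [16, 7].

[16, 7]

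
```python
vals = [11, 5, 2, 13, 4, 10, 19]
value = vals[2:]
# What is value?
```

vals has length 7. The slice vals[2:] selects indices [2, 3, 4, 5, 6] (2->2, 3->13, 4->4, 5->10, 6->19), giving [2, 13, 4, 10, 19].

[2, 13, 4, 10, 19]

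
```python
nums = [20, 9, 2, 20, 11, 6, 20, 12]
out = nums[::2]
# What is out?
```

nums has length 8. The slice nums[::2] selects indices [0, 2, 4, 6] (0->20, 2->2, 4->11, 6->20), giving [20, 2, 11, 20].

[20, 2, 11, 20]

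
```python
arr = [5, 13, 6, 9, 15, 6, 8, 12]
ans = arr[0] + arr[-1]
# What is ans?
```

arr has length 8. arr[0] = 5.
arr has length 8. Negative index -1 maps to positive index 8 + (-1) = 7. arr[7] = 12.
Sum: 5 + 12 = 17.

17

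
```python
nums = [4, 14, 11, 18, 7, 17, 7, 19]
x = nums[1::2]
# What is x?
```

nums has length 8. The slice nums[1::2] selects indices [1, 3, 5, 7] (1->14, 3->18, 5->17, 7->19), giving [14, 18, 17, 19].

[14, 18, 17, 19]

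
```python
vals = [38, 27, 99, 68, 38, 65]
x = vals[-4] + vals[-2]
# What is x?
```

vals has length 6. Negative index -4 maps to positive index 6 + (-4) = 2. vals[2] = 99.
vals has length 6. Negative index -2 maps to positive index 6 + (-2) = 4. vals[4] = 38.
Sum: 99 + 38 = 137.

137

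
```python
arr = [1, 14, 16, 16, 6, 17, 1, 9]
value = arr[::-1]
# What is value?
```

arr has length 8. The slice arr[::-1] selects indices [7, 6, 5, 4, 3, 2, 1, 0] (7->9, 6->1, 5->17, 4->6, 3->16, 2->16, 1->14, 0->1), giving [9, 1, 17, 6, 16, 16, 14, 1].

[9, 1, 17, 6, 16, 16, 14, 1]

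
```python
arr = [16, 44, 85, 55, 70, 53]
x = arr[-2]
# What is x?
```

arr has length 6. Negative index -2 maps to positive index 6 + (-2) = 4. arr[4] = 70.

70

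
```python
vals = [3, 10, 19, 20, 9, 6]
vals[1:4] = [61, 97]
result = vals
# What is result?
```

vals starts as [3, 10, 19, 20, 9, 6] (length 6). The slice vals[1:4] covers indices [1, 2, 3] with values [10, 19, 20]. Replacing that slice with [61, 97] (different length) produces [3, 61, 97, 9, 6].

[3, 61, 97, 9, 6]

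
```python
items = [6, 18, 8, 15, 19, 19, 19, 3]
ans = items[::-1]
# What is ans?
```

items has length 8. The slice items[::-1] selects indices [7, 6, 5, 4, 3, 2, 1, 0] (7->3, 6->19, 5->19, 4->19, 3->15, 2->8, 1->18, 0->6), giving [3, 19, 19, 19, 15, 8, 18, 6].

[3, 19, 19, 19, 15, 8, 18, 6]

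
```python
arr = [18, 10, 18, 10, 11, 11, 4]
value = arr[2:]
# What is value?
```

arr has length 7. The slice arr[2:] selects indices [2, 3, 4, 5, 6] (2->18, 3->10, 4->11, 5->11, 6->4), giving [18, 10, 11, 11, 4].

[18, 10, 11, 11, 4]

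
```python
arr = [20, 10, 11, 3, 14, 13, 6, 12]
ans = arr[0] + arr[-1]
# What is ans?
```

arr has length 8. arr[0] = 20.
arr has length 8. Negative index -1 maps to positive index 8 + (-1) = 7. arr[7] = 12.
Sum: 20 + 12 = 32.

32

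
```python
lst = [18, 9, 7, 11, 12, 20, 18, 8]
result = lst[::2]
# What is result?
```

lst has length 8. The slice lst[::2] selects indices [0, 2, 4, 6] (0->18, 2->7, 4->12, 6->18), giving [18, 7, 12, 18].

[18, 7, 12, 18]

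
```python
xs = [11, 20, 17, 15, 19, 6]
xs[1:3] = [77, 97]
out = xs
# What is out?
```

xs starts as [11, 20, 17, 15, 19, 6] (length 6). The slice xs[1:3] covers indices [1, 2] with values [20, 17]. Replacing that slice with [77, 97] (same length) produces [11, 77, 97, 15, 19, 6].

[11, 77, 97, 15, 19, 6]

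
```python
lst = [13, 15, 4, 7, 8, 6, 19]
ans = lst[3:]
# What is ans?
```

lst has length 7. The slice lst[3:] selects indices [3, 4, 5, 6] (3->7, 4->8, 5->6, 6->19), giving [7, 8, 6, 19].

[7, 8, 6, 19]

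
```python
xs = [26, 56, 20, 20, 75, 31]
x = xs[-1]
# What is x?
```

xs has length 6. Negative index -1 maps to positive index 6 + (-1) = 5. xs[5] = 31.

31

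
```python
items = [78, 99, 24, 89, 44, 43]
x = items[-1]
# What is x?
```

items has length 6. Negative index -1 maps to positive index 6 + (-1) = 5. items[5] = 43.

43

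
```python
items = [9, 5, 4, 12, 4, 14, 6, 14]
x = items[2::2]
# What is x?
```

items has length 8. The slice items[2::2] selects indices [2, 4, 6] (2->4, 4->4, 6->6), giving [4, 4, 6].

[4, 4, 6]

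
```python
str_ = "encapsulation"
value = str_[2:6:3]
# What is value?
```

str_ has length 13. The slice str_[2:6:3] selects indices [2, 5] (2->'c', 5->'s'), giving 'cs'.

'cs'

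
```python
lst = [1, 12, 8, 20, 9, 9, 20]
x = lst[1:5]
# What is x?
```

lst has length 7. The slice lst[1:5] selects indices [1, 2, 3, 4] (1->12, 2->8, 3->20, 4->9), giving [12, 8, 20, 9].

[12, 8, 20, 9]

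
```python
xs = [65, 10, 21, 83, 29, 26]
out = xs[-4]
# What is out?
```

xs has length 6. Negative index -4 maps to positive index 6 + (-4) = 2. xs[2] = 21.

21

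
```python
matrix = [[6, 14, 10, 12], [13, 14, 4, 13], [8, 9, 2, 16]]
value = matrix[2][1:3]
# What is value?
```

matrix[2] = [8, 9, 2, 16]. matrix[2] has length 4. The slice matrix[2][1:3] selects indices [1, 2] (1->9, 2->2), giving [9, 2].

[9, 2]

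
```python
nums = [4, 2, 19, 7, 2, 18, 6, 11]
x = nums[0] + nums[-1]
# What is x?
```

nums has length 8. nums[0] = 4.
nums has length 8. Negative index -1 maps to positive index 8 + (-1) = 7. nums[7] = 11.
Sum: 4 + 11 = 15.

15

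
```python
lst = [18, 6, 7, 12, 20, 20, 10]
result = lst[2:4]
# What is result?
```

lst has length 7. The slice lst[2:4] selects indices [2, 3] (2->7, 3->12), giving [7, 12].

[7, 12]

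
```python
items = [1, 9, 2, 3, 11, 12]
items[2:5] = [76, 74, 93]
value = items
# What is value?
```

items starts as [1, 9, 2, 3, 11, 12] (length 6). The slice items[2:5] covers indices [2, 3, 4] with values [2, 3, 11]. Replacing that slice with [76, 74, 93] (same length) produces [1, 9, 76, 74, 93, 12].

[1, 9, 76, 74, 93, 12]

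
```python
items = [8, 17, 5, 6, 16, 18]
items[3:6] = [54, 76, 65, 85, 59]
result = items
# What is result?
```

items starts as [8, 17, 5, 6, 16, 18] (length 6). The slice items[3:6] covers indices [3, 4, 5] with values [6, 16, 18]. Replacing that slice with [54, 76, 65, 85, 59] (different length) produces [8, 17, 5, 54, 76, 65, 85, 59].

[8, 17, 5, 54, 76, 65, 85, 59]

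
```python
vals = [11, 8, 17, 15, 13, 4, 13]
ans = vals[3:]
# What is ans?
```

vals has length 7. The slice vals[3:] selects indices [3, 4, 5, 6] (3->15, 4->13, 5->4, 6->13), giving [15, 13, 4, 13].

[15, 13, 4, 13]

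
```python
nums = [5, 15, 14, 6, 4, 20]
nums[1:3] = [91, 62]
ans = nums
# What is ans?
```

nums starts as [5, 15, 14, 6, 4, 20] (length 6). The slice nums[1:3] covers indices [1, 2] with values [15, 14]. Replacing that slice with [91, 62] (same length) produces [5, 91, 62, 6, 4, 20].

[5, 91, 62, 6, 4, 20]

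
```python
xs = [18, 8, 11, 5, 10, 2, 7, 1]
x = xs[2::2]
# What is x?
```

xs has length 8. The slice xs[2::2] selects indices [2, 4, 6] (2->11, 4->10, 6->7), giving [11, 10, 7].

[11, 10, 7]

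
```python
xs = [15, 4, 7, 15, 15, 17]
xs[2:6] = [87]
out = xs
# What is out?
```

xs starts as [15, 4, 7, 15, 15, 17] (length 6). The slice xs[2:6] covers indices [2, 3, 4, 5] with values [7, 15, 15, 17]. Replacing that slice with [87] (different length) produces [15, 4, 87].

[15, 4, 87]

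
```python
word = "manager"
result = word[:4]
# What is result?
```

word has length 7. The slice word[:4] selects indices [0, 1, 2, 3] (0->'m', 1->'a', 2->'n', 3->'a'), giving 'mana'.

'mana'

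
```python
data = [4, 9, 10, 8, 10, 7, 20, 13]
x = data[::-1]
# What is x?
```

data has length 8. The slice data[::-1] selects indices [7, 6, 5, 4, 3, 2, 1, 0] (7->13, 6->20, 5->7, 4->10, 3->8, 2->10, 1->9, 0->4), giving [13, 20, 7, 10, 8, 10, 9, 4].

[13, 20, 7, 10, 8, 10, 9, 4]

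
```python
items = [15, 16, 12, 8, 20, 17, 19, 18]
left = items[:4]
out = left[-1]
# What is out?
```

items has length 8. The slice items[:4] selects indices [0, 1, 2, 3] (0->15, 1->16, 2->12, 3->8), giving [15, 16, 12, 8]. So left = [15, 16, 12, 8]. Then left[-1] = 8.

8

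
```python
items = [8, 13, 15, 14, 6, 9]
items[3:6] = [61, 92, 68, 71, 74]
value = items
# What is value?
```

items starts as [8, 13, 15, 14, 6, 9] (length 6). The slice items[3:6] covers indices [3, 4, 5] with values [14, 6, 9]. Replacing that slice with [61, 92, 68, 71, 74] (different length) produces [8, 13, 15, 61, 92, 68, 71, 74].

[8, 13, 15, 61, 92, 68, 71, 74]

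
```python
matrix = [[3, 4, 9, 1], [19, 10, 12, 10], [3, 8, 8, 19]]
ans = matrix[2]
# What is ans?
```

matrix has 3 rows. Row 2 is [3, 8, 8, 19].

[3, 8, 8, 19]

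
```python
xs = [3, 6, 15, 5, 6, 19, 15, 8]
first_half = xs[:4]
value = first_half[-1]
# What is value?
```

xs has length 8. The slice xs[:4] selects indices [0, 1, 2, 3] (0->3, 1->6, 2->15, 3->5), giving [3, 6, 15, 5]. So first_half = [3, 6, 15, 5]. Then first_half[-1] = 5.

5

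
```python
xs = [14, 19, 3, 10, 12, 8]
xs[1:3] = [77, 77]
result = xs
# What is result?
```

xs starts as [14, 19, 3, 10, 12, 8] (length 6). The slice xs[1:3] covers indices [1, 2] with values [19, 3]. Replacing that slice with [77, 77] (same length) produces [14, 77, 77, 10, 12, 8].

[14, 77, 77, 10, 12, 8]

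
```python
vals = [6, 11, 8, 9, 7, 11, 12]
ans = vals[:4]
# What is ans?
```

vals has length 7. The slice vals[:4] selects indices [0, 1, 2, 3] (0->6, 1->11, 2->8, 3->9), giving [6, 11, 8, 9].

[6, 11, 8, 9]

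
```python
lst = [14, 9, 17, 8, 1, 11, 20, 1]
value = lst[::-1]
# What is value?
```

lst has length 8. The slice lst[::-1] selects indices [7, 6, 5, 4, 3, 2, 1, 0] (7->1, 6->20, 5->11, 4->1, 3->8, 2->17, 1->9, 0->14), giving [1, 20, 11, 1, 8, 17, 9, 14].

[1, 20, 11, 1, 8, 17, 9, 14]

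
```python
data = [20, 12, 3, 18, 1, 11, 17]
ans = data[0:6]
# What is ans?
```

data has length 7. The slice data[0:6] selects indices [0, 1, 2, 3, 4, 5] (0->20, 1->12, 2->3, 3->18, 4->1, 5->11), giving [20, 12, 3, 18, 1, 11].

[20, 12, 3, 18, 1, 11]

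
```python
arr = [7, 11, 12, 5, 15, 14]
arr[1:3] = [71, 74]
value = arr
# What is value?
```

arr starts as [7, 11, 12, 5, 15, 14] (length 6). The slice arr[1:3] covers indices [1, 2] with values [11, 12]. Replacing that slice with [71, 74] (same length) produces [7, 71, 74, 5, 15, 14].

[7, 71, 74, 5, 15, 14]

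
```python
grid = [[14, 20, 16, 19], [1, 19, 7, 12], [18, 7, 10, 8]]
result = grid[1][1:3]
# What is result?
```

grid[1] = [1, 19, 7, 12]. grid[1] has length 4. The slice grid[1][1:3] selects indices [1, 2] (1->19, 2->7), giving [19, 7].

[19, 7]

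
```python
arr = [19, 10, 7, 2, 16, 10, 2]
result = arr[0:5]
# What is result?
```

arr has length 7. The slice arr[0:5] selects indices [0, 1, 2, 3, 4] (0->19, 1->10, 2->7, 3->2, 4->16), giving [19, 10, 7, 2, 16].

[19, 10, 7, 2, 16]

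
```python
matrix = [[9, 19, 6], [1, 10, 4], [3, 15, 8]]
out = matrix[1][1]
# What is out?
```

matrix[1] = [1, 10, 4]. Taking column 1 of that row yields 10.

10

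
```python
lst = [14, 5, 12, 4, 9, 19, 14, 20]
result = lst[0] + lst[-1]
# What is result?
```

lst has length 8. lst[0] = 14.
lst has length 8. Negative index -1 maps to positive index 8 + (-1) = 7. lst[7] = 20.
Sum: 14 + 20 = 34.

34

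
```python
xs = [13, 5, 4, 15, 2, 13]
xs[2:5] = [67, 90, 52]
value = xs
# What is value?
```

xs starts as [13, 5, 4, 15, 2, 13] (length 6). The slice xs[2:5] covers indices [2, 3, 4] with values [4, 15, 2]. Replacing that slice with [67, 90, 52] (same length) produces [13, 5, 67, 90, 52, 13].

[13, 5, 67, 90, 52, 13]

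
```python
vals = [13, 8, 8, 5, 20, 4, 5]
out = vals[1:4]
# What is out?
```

vals has length 7. The slice vals[1:4] selects indices [1, 2, 3] (1->8, 2->8, 3->5), giving [8, 8, 5].

[8, 8, 5]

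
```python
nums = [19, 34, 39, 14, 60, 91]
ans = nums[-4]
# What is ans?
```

nums has length 6. Negative index -4 maps to positive index 6 + (-4) = 2. nums[2] = 39.

39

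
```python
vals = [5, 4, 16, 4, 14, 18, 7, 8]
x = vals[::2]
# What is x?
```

vals has length 8. The slice vals[::2] selects indices [0, 2, 4, 6] (0->5, 2->16, 4->14, 6->7), giving [5, 16, 14, 7].

[5, 16, 14, 7]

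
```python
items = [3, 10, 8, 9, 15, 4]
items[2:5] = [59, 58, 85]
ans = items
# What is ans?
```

items starts as [3, 10, 8, 9, 15, 4] (length 6). The slice items[2:5] covers indices [2, 3, 4] with values [8, 9, 15]. Replacing that slice with [59, 58, 85] (same length) produces [3, 10, 59, 58, 85, 4].

[3, 10, 59, 58, 85, 4]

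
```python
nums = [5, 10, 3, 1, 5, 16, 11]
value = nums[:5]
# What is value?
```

nums has length 7. The slice nums[:5] selects indices [0, 1, 2, 3, 4] (0->5, 1->10, 2->3, 3->1, 4->5), giving [5, 10, 3, 1, 5].

[5, 10, 3, 1, 5]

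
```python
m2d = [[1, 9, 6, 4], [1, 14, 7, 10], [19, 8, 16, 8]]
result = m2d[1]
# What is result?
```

m2d has 3 rows. Row 1 is [1, 14, 7, 10].

[1, 14, 7, 10]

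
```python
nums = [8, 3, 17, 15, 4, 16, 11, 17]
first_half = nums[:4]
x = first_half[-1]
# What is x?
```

nums has length 8. The slice nums[:4] selects indices [0, 1, 2, 3] (0->8, 1->3, 2->17, 3->15), giving [8, 3, 17, 15]. So first_half = [8, 3, 17, 15]. Then first_half[-1] = 15.

15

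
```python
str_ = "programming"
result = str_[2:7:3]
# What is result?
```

str_ has length 11. The slice str_[2:7:3] selects indices [2, 5] (2->'o', 5->'a'), giving 'oa'.

'oa'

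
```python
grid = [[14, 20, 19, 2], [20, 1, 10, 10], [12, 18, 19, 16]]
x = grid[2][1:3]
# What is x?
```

grid[2] = [12, 18, 19, 16]. grid[2] has length 4. The slice grid[2][1:3] selects indices [1, 2] (1->18, 2->19), giving [18, 19].

[18, 19]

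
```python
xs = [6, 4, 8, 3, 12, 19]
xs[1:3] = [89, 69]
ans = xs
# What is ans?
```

xs starts as [6, 4, 8, 3, 12, 19] (length 6). The slice xs[1:3] covers indices [1, 2] with values [4, 8]. Replacing that slice with [89, 69] (same length) produces [6, 89, 69, 3, 12, 19].

[6, 89, 69, 3, 12, 19]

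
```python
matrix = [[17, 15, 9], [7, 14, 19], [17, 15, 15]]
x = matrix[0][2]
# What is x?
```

matrix[0] = [17, 15, 9]. Taking column 2 of that row yields 9.

9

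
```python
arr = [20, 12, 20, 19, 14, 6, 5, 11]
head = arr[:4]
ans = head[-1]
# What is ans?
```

arr has length 8. The slice arr[:4] selects indices [0, 1, 2, 3] (0->20, 1->12, 2->20, 3->19), giving [20, 12, 20, 19]. So head = [20, 12, 20, 19]. Then head[-1] = 19.

19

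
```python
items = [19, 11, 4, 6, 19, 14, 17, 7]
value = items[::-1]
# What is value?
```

items has length 8. The slice items[::-1] selects indices [7, 6, 5, 4, 3, 2, 1, 0] (7->7, 6->17, 5->14, 4->19, 3->6, 2->4, 1->11, 0->19), giving [7, 17, 14, 19, 6, 4, 11, 19].

[7, 17, 14, 19, 6, 4, 11, 19]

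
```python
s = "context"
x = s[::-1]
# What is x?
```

s has length 7. The slice s[::-1] selects indices [6, 5, 4, 3, 2, 1, 0] (6->'t', 5->'x', 4->'e', 3->'t', 2->'n', 1->'o', 0->'c'), giving 'txetnoc'.

'txetnoc'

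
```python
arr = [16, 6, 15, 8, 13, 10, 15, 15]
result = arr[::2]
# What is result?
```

arr has length 8. The slice arr[::2] selects indices [0, 2, 4, 6] (0->16, 2->15, 4->13, 6->15), giving [16, 15, 13, 15].

[16, 15, 13, 15]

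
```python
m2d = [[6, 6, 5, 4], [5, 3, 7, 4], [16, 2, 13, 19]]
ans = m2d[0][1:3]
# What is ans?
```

m2d[0] = [6, 6, 5, 4]. m2d[0] has length 4. The slice m2d[0][1:3] selects indices [1, 2] (1->6, 2->5), giving [6, 5].

[6, 5]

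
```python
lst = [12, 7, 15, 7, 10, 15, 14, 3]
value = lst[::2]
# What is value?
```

lst has length 8. The slice lst[::2] selects indices [0, 2, 4, 6] (0->12, 2->15, 4->10, 6->14), giving [12, 15, 10, 14].

[12, 15, 10, 14]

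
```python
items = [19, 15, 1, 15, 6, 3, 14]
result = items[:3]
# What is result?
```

items has length 7. The slice items[:3] selects indices [0, 1, 2] (0->19, 1->15, 2->1), giving [19, 15, 1].

[19, 15, 1]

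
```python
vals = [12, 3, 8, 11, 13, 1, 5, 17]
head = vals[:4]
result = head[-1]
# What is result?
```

vals has length 8. The slice vals[:4] selects indices [0, 1, 2, 3] (0->12, 1->3, 2->8, 3->11), giving [12, 3, 8, 11]. So head = [12, 3, 8, 11]. Then head[-1] = 11.

11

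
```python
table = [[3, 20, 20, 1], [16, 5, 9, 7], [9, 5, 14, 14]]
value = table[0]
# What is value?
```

table has 3 rows. Row 0 is [3, 20, 20, 1].

[3, 20, 20, 1]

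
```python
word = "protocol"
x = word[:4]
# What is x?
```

word has length 8. The slice word[:4] selects indices [0, 1, 2, 3] (0->'p', 1->'r', 2->'o', 3->'t'), giving 'prot'.

'prot'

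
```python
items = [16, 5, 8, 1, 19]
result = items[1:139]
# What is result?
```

items has length 5. The slice items[1:139] selects indices [1, 2, 3, 4] (1->5, 2->8, 3->1, 4->19), giving [5, 8, 1, 19].

[5, 8, 1, 19]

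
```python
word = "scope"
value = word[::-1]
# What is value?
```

word has length 5. The slice word[::-1] selects indices [4, 3, 2, 1, 0] (4->'e', 3->'p', 2->'o', 1->'c', 0->'s'), giving 'epocs'.

'epocs'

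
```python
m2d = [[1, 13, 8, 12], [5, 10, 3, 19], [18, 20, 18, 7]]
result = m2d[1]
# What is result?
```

m2d has 3 rows. Row 1 is [5, 10, 3, 19].

[5, 10, 3, 19]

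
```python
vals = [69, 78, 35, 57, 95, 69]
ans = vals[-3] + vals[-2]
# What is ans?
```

vals has length 6. Negative index -3 maps to positive index 6 + (-3) = 3. vals[3] = 57.
vals has length 6. Negative index -2 maps to positive index 6 + (-2) = 4. vals[4] = 95.
Sum: 57 + 95 = 152.

152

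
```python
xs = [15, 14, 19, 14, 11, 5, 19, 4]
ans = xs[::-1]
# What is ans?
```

xs has length 8. The slice xs[::-1] selects indices [7, 6, 5, 4, 3, 2, 1, 0] (7->4, 6->19, 5->5, 4->11, 3->14, 2->19, 1->14, 0->15), giving [4, 19, 5, 11, 14, 19, 14, 15].

[4, 19, 5, 11, 14, 19, 14, 15]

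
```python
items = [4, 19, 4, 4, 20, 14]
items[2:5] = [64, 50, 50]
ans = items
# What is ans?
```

items starts as [4, 19, 4, 4, 20, 14] (length 6). The slice items[2:5] covers indices [2, 3, 4] with values [4, 4, 20]. Replacing that slice with [64, 50, 50] (same length) produces [4, 19, 64, 50, 50, 14].

[4, 19, 64, 50, 50, 14]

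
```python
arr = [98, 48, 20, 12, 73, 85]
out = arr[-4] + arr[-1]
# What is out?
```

arr has length 6. Negative index -4 maps to positive index 6 + (-4) = 2. arr[2] = 20.
arr has length 6. Negative index -1 maps to positive index 6 + (-1) = 5. arr[5] = 85.
Sum: 20 + 85 = 105.

105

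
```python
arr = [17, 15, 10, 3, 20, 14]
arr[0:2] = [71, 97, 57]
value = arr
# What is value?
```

arr starts as [17, 15, 10, 3, 20, 14] (length 6). The slice arr[0:2] covers indices [0, 1] with values [17, 15]. Replacing that slice with [71, 97, 57] (different length) produces [71, 97, 57, 10, 3, 20, 14].

[71, 97, 57, 10, 3, 20, 14]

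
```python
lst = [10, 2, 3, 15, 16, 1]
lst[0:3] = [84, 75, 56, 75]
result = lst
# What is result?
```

lst starts as [10, 2, 3, 15, 16, 1] (length 6). The slice lst[0:3] covers indices [0, 1, 2] with values [10, 2, 3]. Replacing that slice with [84, 75, 56, 75] (different length) produces [84, 75, 56, 75, 15, 16, 1].

[84, 75, 56, 75, 15, 16, 1]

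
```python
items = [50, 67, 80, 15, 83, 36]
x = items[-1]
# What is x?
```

items has length 6. Negative index -1 maps to positive index 6 + (-1) = 5. items[5] = 36.

36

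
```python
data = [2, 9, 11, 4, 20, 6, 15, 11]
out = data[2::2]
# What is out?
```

data has length 8. The slice data[2::2] selects indices [2, 4, 6] (2->11, 4->20, 6->15), giving [11, 20, 15].

[11, 20, 15]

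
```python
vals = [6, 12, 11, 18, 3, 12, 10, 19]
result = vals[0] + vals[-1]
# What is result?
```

vals has length 8. vals[0] = 6.
vals has length 8. Negative index -1 maps to positive index 8 + (-1) = 7. vals[7] = 19.
Sum: 6 + 19 = 25.

25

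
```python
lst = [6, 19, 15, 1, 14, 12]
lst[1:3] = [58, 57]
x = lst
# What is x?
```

lst starts as [6, 19, 15, 1, 14, 12] (length 6). The slice lst[1:3] covers indices [1, 2] with values [19, 15]. Replacing that slice with [58, 57] (same length) produces [6, 58, 57, 1, 14, 12].

[6, 58, 57, 1, 14, 12]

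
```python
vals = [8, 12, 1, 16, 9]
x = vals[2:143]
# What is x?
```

vals has length 5. The slice vals[2:143] selects indices [2, 3, 4] (2->1, 3->16, 4->9), giving [1, 16, 9].

[1, 16, 9]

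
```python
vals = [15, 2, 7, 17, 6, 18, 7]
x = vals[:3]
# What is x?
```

vals has length 7. The slice vals[:3] selects indices [0, 1, 2] (0->15, 1->2, 2->7), giving [15, 2, 7].

[15, 2, 7]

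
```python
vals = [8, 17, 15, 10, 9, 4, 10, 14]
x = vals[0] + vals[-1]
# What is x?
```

vals has length 8. vals[0] = 8.
vals has length 8. Negative index -1 maps to positive index 8 + (-1) = 7. vals[7] = 14.
Sum: 8 + 14 = 22.

22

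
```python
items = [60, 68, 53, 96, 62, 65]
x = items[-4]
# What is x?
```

items has length 6. Negative index -4 maps to positive index 6 + (-4) = 2. items[2] = 53.

53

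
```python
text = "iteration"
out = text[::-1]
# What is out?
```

text has length 9. The slice text[::-1] selects indices [8, 7, 6, 5, 4, 3, 2, 1, 0] (8->'n', 7->'o', 6->'i', 5->'t', 4->'a', 3->'r', 2->'e', 1->'t', 0->'i'), giving 'noitareti'.

'noitareti'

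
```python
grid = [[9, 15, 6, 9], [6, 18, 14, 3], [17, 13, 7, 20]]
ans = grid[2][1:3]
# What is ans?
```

grid[2] = [17, 13, 7, 20]. grid[2] has length 4. The slice grid[2][1:3] selects indices [1, 2] (1->13, 2->7), giving [13, 7].

[13, 7]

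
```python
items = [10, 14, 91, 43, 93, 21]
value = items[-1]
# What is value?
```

items has length 6. Negative index -1 maps to positive index 6 + (-1) = 5. items[5] = 21.

21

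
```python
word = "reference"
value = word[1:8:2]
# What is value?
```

word has length 9. The slice word[1:8:2] selects indices [1, 3, 5, 7] (1->'e', 3->'e', 5->'e', 7->'c'), giving 'eeec'.

'eeec'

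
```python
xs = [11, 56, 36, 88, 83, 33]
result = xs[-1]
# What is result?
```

xs has length 6. Negative index -1 maps to positive index 6 + (-1) = 5. xs[5] = 33.

33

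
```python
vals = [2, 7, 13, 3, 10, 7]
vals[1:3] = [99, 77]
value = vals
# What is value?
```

vals starts as [2, 7, 13, 3, 10, 7] (length 6). The slice vals[1:3] covers indices [1, 2] with values [7, 13]. Replacing that slice with [99, 77] (same length) produces [2, 99, 77, 3, 10, 7].

[2, 99, 77, 3, 10, 7]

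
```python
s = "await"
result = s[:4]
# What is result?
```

s has length 5. The slice s[:4] selects indices [0, 1, 2, 3] (0->'a', 1->'w', 2->'a', 3->'i'), giving 'awai'.

'awai'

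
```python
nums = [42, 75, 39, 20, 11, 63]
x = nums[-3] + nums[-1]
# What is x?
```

nums has length 6. Negative index -3 maps to positive index 6 + (-3) = 3. nums[3] = 20.
nums has length 6. Negative index -1 maps to positive index 6 + (-1) = 5. nums[5] = 63.
Sum: 20 + 63 = 83.

83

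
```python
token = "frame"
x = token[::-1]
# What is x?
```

token has length 5. The slice token[::-1] selects indices [4, 3, 2, 1, 0] (4->'e', 3->'m', 2->'a', 1->'r', 0->'f'), giving 'emarf'.

'emarf'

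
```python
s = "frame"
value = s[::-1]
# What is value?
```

s has length 5. The slice s[::-1] selects indices [4, 3, 2, 1, 0] (4->'e', 3->'m', 2->'a', 1->'r', 0->'f'), giving 'emarf'.

'emarf'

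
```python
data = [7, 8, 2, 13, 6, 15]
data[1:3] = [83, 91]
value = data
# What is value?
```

data starts as [7, 8, 2, 13, 6, 15] (length 6). The slice data[1:3] covers indices [1, 2] with values [8, 2]. Replacing that slice with [83, 91] (same length) produces [7, 83, 91, 13, 6, 15].

[7, 83, 91, 13, 6, 15]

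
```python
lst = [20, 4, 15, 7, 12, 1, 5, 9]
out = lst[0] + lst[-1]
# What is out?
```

lst has length 8. lst[0] = 20.
lst has length 8. Negative index -1 maps to positive index 8 + (-1) = 7. lst[7] = 9.
Sum: 20 + 9 = 29.

29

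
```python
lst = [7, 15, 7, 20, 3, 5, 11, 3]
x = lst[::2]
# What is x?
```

lst has length 8. The slice lst[::2] selects indices [0, 2, 4, 6] (0->7, 2->7, 4->3, 6->11), giving [7, 7, 3, 11].

[7, 7, 3, 11]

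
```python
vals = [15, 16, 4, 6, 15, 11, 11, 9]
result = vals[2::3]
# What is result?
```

vals has length 8. The slice vals[2::3] selects indices [2, 5] (2->4, 5->11), giving [4, 11].

[4, 11]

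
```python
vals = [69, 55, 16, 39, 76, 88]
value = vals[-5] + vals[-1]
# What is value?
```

vals has length 6. Negative index -5 maps to positive index 6 + (-5) = 1. vals[1] = 55.
vals has length 6. Negative index -1 maps to positive index 6 + (-1) = 5. vals[5] = 88.
Sum: 55 + 88 = 143.

143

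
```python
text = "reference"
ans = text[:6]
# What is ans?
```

text has length 9. The slice text[:6] selects indices [0, 1, 2, 3, 4, 5] (0->'r', 1->'e', 2->'f', 3->'e', 4->'r', 5->'e'), giving 'refere'.

'refere'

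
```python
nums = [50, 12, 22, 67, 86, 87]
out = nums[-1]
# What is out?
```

nums has length 6. Negative index -1 maps to positive index 6 + (-1) = 5. nums[5] = 87.

87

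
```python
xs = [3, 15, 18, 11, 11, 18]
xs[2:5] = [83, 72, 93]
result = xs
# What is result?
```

xs starts as [3, 15, 18, 11, 11, 18] (length 6). The slice xs[2:5] covers indices [2, 3, 4] with values [18, 11, 11]. Replacing that slice with [83, 72, 93] (same length) produces [3, 15, 83, 72, 93, 18].

[3, 15, 83, 72, 93, 18]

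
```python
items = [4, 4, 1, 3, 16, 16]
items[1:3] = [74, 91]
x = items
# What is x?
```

items starts as [4, 4, 1, 3, 16, 16] (length 6). The slice items[1:3] covers indices [1, 2] with values [4, 1]. Replacing that slice with [74, 91] (same length) produces [4, 74, 91, 3, 16, 16].

[4, 74, 91, 3, 16, 16]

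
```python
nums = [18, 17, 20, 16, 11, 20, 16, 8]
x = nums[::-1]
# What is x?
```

nums has length 8. The slice nums[::-1] selects indices [7, 6, 5, 4, 3, 2, 1, 0] (7->8, 6->16, 5->20, 4->11, 3->16, 2->20, 1->17, 0->18), giving [8, 16, 20, 11, 16, 20, 17, 18].

[8, 16, 20, 11, 16, 20, 17, 18]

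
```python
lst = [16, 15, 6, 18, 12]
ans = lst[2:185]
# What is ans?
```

lst has length 5. The slice lst[2:185] selects indices [2, 3, 4] (2->6, 3->18, 4->12), giving [6, 18, 12].

[6, 18, 12]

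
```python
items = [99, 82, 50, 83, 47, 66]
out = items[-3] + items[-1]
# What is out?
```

items has length 6. Negative index -3 maps to positive index 6 + (-3) = 3. items[3] = 83.
items has length 6. Negative index -1 maps to positive index 6 + (-1) = 5. items[5] = 66.
Sum: 83 + 66 = 149.

149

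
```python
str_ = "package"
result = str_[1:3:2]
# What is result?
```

str_ has length 7. The slice str_[1:3:2] selects indices [1] (1->'a'), giving 'a'.

'a'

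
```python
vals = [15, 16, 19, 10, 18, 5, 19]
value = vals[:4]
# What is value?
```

vals has length 7. The slice vals[:4] selects indices [0, 1, 2, 3] (0->15, 1->16, 2->19, 3->10), giving [15, 16, 19, 10].

[15, 16, 19, 10]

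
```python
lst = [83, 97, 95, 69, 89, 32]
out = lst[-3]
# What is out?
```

lst has length 6. Negative index -3 maps to positive index 6 + (-3) = 3. lst[3] = 69.

69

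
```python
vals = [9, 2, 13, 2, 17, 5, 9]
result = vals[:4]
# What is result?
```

vals has length 7. The slice vals[:4] selects indices [0, 1, 2, 3] (0->9, 1->2, 2->13, 3->2), giving [9, 2, 13, 2].

[9, 2, 13, 2]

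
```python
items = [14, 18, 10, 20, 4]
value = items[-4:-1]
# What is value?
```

items has length 5. The slice items[-4:-1] selects indices [1, 2, 3] (1->18, 2->10, 3->20), giving [18, 10, 20].

[18, 10, 20]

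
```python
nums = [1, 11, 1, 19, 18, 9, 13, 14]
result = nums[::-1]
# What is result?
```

nums has length 8. The slice nums[::-1] selects indices [7, 6, 5, 4, 3, 2, 1, 0] (7->14, 6->13, 5->9, 4->18, 3->19, 2->1, 1->11, 0->1), giving [14, 13, 9, 18, 19, 1, 11, 1].

[14, 13, 9, 18, 19, 1, 11, 1]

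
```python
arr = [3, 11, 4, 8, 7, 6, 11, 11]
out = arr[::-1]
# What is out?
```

arr has length 8. The slice arr[::-1] selects indices [7, 6, 5, 4, 3, 2, 1, 0] (7->11, 6->11, 5->6, 4->7, 3->8, 2->4, 1->11, 0->3), giving [11, 11, 6, 7, 8, 4, 11, 3].

[11, 11, 6, 7, 8, 4, 11, 3]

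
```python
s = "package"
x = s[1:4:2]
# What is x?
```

s has length 7. The slice s[1:4:2] selects indices [1, 3] (1->'a', 3->'k'), giving 'ak'.

'ak'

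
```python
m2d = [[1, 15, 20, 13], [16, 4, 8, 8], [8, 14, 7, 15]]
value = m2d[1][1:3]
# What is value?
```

m2d[1] = [16, 4, 8, 8]. m2d[1] has length 4. The slice m2d[1][1:3] selects indices [1, 2] (1->4, 2->8), giving [4, 8].

[4, 8]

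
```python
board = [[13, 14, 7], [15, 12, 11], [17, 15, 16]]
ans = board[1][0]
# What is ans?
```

board[1] = [15, 12, 11]. Taking column 0 of that row yields 15.

15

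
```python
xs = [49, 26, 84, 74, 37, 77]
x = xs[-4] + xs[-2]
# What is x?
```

xs has length 6. Negative index -4 maps to positive index 6 + (-4) = 2. xs[2] = 84.
xs has length 6. Negative index -2 maps to positive index 6 + (-2) = 4. xs[4] = 37.
Sum: 84 + 37 = 121.

121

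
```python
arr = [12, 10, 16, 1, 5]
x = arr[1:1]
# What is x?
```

arr has length 5. The slice arr[1:1] resolves to an empty index range, so the result is [].

[]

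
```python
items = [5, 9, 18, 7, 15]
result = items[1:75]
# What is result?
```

items has length 5. The slice items[1:75] selects indices [1, 2, 3, 4] (1->9, 2->18, 3->7, 4->15), giving [9, 18, 7, 15].

[9, 18, 7, 15]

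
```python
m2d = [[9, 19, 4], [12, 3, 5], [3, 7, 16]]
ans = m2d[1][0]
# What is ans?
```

m2d[1] = [12, 3, 5]. Taking column 0 of that row yields 12.

12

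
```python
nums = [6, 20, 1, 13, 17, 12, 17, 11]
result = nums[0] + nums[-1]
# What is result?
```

nums has length 8. nums[0] = 6.
nums has length 8. Negative index -1 maps to positive index 8 + (-1) = 7. nums[7] = 11.
Sum: 6 + 11 = 17.

17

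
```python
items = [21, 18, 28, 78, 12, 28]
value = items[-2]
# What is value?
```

items has length 6. Negative index -2 maps to positive index 6 + (-2) = 4. items[4] = 12.

12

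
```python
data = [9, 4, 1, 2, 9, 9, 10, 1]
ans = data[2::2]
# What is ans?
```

data has length 8. The slice data[2::2] selects indices [2, 4, 6] (2->1, 4->9, 6->10), giving [1, 9, 10].

[1, 9, 10]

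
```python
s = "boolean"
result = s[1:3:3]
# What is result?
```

s has length 7. The slice s[1:3:3] selects indices [1] (1->'o'), giving 'o'.

'o'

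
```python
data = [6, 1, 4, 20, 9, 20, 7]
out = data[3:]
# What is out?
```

data has length 7. The slice data[3:] selects indices [3, 4, 5, 6] (3->20, 4->9, 5->20, 6->7), giving [20, 9, 20, 7].

[20, 9, 20, 7]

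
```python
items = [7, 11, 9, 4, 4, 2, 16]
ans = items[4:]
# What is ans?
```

items has length 7. The slice items[4:] selects indices [4, 5, 6] (4->4, 5->2, 6->16), giving [4, 2, 16].

[4, 2, 16]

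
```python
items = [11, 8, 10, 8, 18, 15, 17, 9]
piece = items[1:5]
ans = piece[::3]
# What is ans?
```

items has length 8. The slice items[1:5] selects indices [1, 2, 3, 4] (1->8, 2->10, 3->8, 4->18), giving [8, 10, 8, 18]. So piece = [8, 10, 8, 18]. piece has length 4. The slice piece[::3] selects indices [0, 3] (0->8, 3->18), giving [8, 18].

[8, 18]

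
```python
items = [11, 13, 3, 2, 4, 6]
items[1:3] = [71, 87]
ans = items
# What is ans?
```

items starts as [11, 13, 3, 2, 4, 6] (length 6). The slice items[1:3] covers indices [1, 2] with values [13, 3]. Replacing that slice with [71, 87] (same length) produces [11, 71, 87, 2, 4, 6].

[11, 71, 87, 2, 4, 6]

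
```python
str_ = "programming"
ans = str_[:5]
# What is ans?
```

str_ has length 11. The slice str_[:5] selects indices [0, 1, 2, 3, 4] (0->'p', 1->'r', 2->'o', 3->'g', 4->'r'), giving 'progr'.

'progr'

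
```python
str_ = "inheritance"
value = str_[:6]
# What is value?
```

str_ has length 11. The slice str_[:6] selects indices [0, 1, 2, 3, 4, 5] (0->'i', 1->'n', 2->'h', 3->'e', 4->'r', 5->'i'), giving 'inheri'.

'inheri'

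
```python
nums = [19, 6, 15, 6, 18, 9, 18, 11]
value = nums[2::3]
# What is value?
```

nums has length 8. The slice nums[2::3] selects indices [2, 5] (2->15, 5->9), giving [15, 9].

[15, 9]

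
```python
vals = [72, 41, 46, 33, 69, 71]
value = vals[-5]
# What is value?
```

vals has length 6. Negative index -5 maps to positive index 6 + (-5) = 1. vals[1] = 41.

41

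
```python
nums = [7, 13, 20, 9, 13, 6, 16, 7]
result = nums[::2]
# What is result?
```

nums has length 8. The slice nums[::2] selects indices [0, 2, 4, 6] (0->7, 2->20, 4->13, 6->16), giving [7, 20, 13, 16].

[7, 20, 13, 16]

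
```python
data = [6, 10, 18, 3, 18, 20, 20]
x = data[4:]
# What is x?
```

data has length 7. The slice data[4:] selects indices [4, 5, 6] (4->18, 5->20, 6->20), giving [18, 20, 20].

[18, 20, 20]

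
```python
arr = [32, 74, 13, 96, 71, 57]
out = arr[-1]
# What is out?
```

arr has length 6. Negative index -1 maps to positive index 6 + (-1) = 5. arr[5] = 57.

57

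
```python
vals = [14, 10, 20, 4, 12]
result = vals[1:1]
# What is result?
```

vals has length 5. The slice vals[1:1] resolves to an empty index range, so the result is [].

[]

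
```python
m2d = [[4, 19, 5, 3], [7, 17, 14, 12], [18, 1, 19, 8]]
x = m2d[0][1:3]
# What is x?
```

m2d[0] = [4, 19, 5, 3]. m2d[0] has length 4. The slice m2d[0][1:3] selects indices [1, 2] (1->19, 2->5), giving [19, 5].

[19, 5]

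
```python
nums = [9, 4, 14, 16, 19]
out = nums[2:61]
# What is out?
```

nums has length 5. The slice nums[2:61] selects indices [2, 3, 4] (2->14, 3->16, 4->19), giving [14, 16, 19].

[14, 16, 19]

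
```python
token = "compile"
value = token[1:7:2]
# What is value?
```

token has length 7. The slice token[1:7:2] selects indices [1, 3, 5] (1->'o', 3->'p', 5->'l'), giving 'opl'.

'opl'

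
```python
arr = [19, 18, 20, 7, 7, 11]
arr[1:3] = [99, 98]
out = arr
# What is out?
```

arr starts as [19, 18, 20, 7, 7, 11] (length 6). The slice arr[1:3] covers indices [1, 2] with values [18, 20]. Replacing that slice with [99, 98] (same length) produces [19, 99, 98, 7, 7, 11].

[19, 99, 98, 7, 7, 11]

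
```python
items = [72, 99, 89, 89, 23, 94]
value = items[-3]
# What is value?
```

items has length 6. Negative index -3 maps to positive index 6 + (-3) = 3. items[3] = 89.

89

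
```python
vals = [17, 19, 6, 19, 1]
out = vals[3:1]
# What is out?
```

vals has length 5. The slice vals[3:1] resolves to an empty index range, so the result is [].

[]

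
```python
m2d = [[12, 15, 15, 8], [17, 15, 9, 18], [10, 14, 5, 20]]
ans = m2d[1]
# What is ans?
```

m2d has 3 rows. Row 1 is [17, 15, 9, 18].

[17, 15, 9, 18]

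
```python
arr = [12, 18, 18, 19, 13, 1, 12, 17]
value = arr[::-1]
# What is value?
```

arr has length 8. The slice arr[::-1] selects indices [7, 6, 5, 4, 3, 2, 1, 0] (7->17, 6->12, 5->1, 4->13, 3->19, 2->18, 1->18, 0->12), giving [17, 12, 1, 13, 19, 18, 18, 12].

[17, 12, 1, 13, 19, 18, 18, 12]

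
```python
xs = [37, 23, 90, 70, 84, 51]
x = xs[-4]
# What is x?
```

xs has length 6. Negative index -4 maps to positive index 6 + (-4) = 2. xs[2] = 90.

90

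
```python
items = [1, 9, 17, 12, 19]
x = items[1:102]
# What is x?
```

items has length 5. The slice items[1:102] selects indices [1, 2, 3, 4] (1->9, 2->17, 3->12, 4->19), giving [9, 17, 12, 19].

[9, 17, 12, 19]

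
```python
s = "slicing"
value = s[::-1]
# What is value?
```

s has length 7. The slice s[::-1] selects indices [6, 5, 4, 3, 2, 1, 0] (6->'g', 5->'n', 4->'i', 3->'c', 2->'i', 1->'l', 0->'s'), giving 'gnicils'.

'gnicils'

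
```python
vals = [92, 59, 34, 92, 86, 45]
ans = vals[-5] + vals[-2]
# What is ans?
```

vals has length 6. Negative index -5 maps to positive index 6 + (-5) = 1. vals[1] = 59.
vals has length 6. Negative index -2 maps to positive index 6 + (-2) = 4. vals[4] = 86.
Sum: 59 + 86 = 145.

145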